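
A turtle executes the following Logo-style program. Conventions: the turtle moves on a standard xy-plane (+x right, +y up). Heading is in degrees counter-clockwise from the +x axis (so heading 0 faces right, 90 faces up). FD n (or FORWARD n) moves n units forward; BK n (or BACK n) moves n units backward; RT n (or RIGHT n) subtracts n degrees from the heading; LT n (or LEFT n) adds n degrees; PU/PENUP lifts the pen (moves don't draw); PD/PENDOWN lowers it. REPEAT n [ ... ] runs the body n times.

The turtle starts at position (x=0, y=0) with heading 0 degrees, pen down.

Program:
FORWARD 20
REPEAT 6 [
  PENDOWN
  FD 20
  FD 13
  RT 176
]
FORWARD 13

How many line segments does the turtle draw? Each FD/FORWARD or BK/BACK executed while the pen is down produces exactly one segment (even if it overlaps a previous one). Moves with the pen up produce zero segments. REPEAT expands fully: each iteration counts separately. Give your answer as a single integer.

Executing turtle program step by step:
Start: pos=(0,0), heading=0, pen down
FD 20: (0,0) -> (20,0) [heading=0, draw]
REPEAT 6 [
  -- iteration 1/6 --
  PD: pen down
  FD 20: (20,0) -> (40,0) [heading=0, draw]
  FD 13: (40,0) -> (53,0) [heading=0, draw]
  RT 176: heading 0 -> 184
  -- iteration 2/6 --
  PD: pen down
  FD 20: (53,0) -> (33.049,-1.395) [heading=184, draw]
  FD 13: (33.049,-1.395) -> (20.08,-2.302) [heading=184, draw]
  RT 176: heading 184 -> 8
  -- iteration 3/6 --
  PD: pen down
  FD 20: (20.08,-2.302) -> (39.886,0.481) [heading=8, draw]
  FD 13: (39.886,0.481) -> (52.759,2.291) [heading=8, draw]
  RT 176: heading 8 -> 192
  -- iteration 4/6 --
  PD: pen down
  FD 20: (52.759,2.291) -> (33.196,-1.867) [heading=192, draw]
  FD 13: (33.196,-1.867) -> (20.48,-4.57) [heading=192, draw]
  RT 176: heading 192 -> 16
  -- iteration 5/6 --
  PD: pen down
  FD 20: (20.48,-4.57) -> (39.706,0.942) [heading=16, draw]
  FD 13: (39.706,0.942) -> (52.202,4.526) [heading=16, draw]
  RT 176: heading 16 -> 200
  -- iteration 6/6 --
  PD: pen down
  FD 20: (52.202,4.526) -> (33.408,-2.315) [heading=200, draw]
  FD 13: (33.408,-2.315) -> (21.192,-6.761) [heading=200, draw]
  RT 176: heading 200 -> 24
]
FD 13: (21.192,-6.761) -> (33.068,-1.473) [heading=24, draw]
Final: pos=(33.068,-1.473), heading=24, 14 segment(s) drawn
Segments drawn: 14

Answer: 14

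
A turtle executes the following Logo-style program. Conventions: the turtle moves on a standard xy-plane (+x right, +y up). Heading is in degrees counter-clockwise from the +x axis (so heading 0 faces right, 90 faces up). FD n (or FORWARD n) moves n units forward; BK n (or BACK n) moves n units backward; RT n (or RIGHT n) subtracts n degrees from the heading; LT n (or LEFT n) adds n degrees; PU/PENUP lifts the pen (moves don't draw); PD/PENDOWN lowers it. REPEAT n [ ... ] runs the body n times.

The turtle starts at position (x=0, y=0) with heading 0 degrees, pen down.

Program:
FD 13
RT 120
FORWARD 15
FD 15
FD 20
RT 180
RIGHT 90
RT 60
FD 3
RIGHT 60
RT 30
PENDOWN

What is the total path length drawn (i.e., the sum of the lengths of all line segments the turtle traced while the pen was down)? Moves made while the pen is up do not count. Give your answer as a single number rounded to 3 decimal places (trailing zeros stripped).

Executing turtle program step by step:
Start: pos=(0,0), heading=0, pen down
FD 13: (0,0) -> (13,0) [heading=0, draw]
RT 120: heading 0 -> 240
FD 15: (13,0) -> (5.5,-12.99) [heading=240, draw]
FD 15: (5.5,-12.99) -> (-2,-25.981) [heading=240, draw]
FD 20: (-2,-25.981) -> (-12,-43.301) [heading=240, draw]
RT 180: heading 240 -> 60
RT 90: heading 60 -> 330
RT 60: heading 330 -> 270
FD 3: (-12,-43.301) -> (-12,-46.301) [heading=270, draw]
RT 60: heading 270 -> 210
RT 30: heading 210 -> 180
PD: pen down
Final: pos=(-12,-46.301), heading=180, 5 segment(s) drawn

Segment lengths:
  seg 1: (0,0) -> (13,0), length = 13
  seg 2: (13,0) -> (5.5,-12.99), length = 15
  seg 3: (5.5,-12.99) -> (-2,-25.981), length = 15
  seg 4: (-2,-25.981) -> (-12,-43.301), length = 20
  seg 5: (-12,-43.301) -> (-12,-46.301), length = 3
Total = 66

Answer: 66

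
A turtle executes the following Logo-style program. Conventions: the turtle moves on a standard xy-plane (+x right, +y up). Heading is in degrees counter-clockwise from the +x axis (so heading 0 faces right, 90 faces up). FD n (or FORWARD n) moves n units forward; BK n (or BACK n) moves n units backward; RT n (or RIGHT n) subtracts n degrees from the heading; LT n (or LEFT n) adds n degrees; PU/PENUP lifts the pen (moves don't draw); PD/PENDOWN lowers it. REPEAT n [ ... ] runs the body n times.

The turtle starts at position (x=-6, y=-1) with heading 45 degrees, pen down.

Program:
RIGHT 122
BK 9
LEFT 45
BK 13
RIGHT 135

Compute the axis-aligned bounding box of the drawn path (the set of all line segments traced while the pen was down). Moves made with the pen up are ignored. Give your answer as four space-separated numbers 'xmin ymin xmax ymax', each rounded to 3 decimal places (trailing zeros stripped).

Answer: -19.049 -1 -6 14.658

Derivation:
Executing turtle program step by step:
Start: pos=(-6,-1), heading=45, pen down
RT 122: heading 45 -> 283
BK 9: (-6,-1) -> (-8.025,7.769) [heading=283, draw]
LT 45: heading 283 -> 328
BK 13: (-8.025,7.769) -> (-19.049,14.658) [heading=328, draw]
RT 135: heading 328 -> 193
Final: pos=(-19.049,14.658), heading=193, 2 segment(s) drawn

Segment endpoints: x in {-19.049, -8.025, -6}, y in {-1, 7.769, 14.658}
xmin=-19.049, ymin=-1, xmax=-6, ymax=14.658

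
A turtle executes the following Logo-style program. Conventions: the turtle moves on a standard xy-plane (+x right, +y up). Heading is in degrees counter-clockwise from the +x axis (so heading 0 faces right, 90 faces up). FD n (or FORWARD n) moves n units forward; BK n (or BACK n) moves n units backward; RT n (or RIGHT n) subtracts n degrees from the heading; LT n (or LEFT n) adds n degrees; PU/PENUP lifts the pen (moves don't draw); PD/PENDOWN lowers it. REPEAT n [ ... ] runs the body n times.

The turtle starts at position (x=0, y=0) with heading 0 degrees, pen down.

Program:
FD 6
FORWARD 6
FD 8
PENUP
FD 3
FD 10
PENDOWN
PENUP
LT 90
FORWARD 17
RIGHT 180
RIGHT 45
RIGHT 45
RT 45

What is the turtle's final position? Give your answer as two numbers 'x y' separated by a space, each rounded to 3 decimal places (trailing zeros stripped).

Executing turtle program step by step:
Start: pos=(0,0), heading=0, pen down
FD 6: (0,0) -> (6,0) [heading=0, draw]
FD 6: (6,0) -> (12,0) [heading=0, draw]
FD 8: (12,0) -> (20,0) [heading=0, draw]
PU: pen up
FD 3: (20,0) -> (23,0) [heading=0, move]
FD 10: (23,0) -> (33,0) [heading=0, move]
PD: pen down
PU: pen up
LT 90: heading 0 -> 90
FD 17: (33,0) -> (33,17) [heading=90, move]
RT 180: heading 90 -> 270
RT 45: heading 270 -> 225
RT 45: heading 225 -> 180
RT 45: heading 180 -> 135
Final: pos=(33,17), heading=135, 3 segment(s) drawn

Answer: 33 17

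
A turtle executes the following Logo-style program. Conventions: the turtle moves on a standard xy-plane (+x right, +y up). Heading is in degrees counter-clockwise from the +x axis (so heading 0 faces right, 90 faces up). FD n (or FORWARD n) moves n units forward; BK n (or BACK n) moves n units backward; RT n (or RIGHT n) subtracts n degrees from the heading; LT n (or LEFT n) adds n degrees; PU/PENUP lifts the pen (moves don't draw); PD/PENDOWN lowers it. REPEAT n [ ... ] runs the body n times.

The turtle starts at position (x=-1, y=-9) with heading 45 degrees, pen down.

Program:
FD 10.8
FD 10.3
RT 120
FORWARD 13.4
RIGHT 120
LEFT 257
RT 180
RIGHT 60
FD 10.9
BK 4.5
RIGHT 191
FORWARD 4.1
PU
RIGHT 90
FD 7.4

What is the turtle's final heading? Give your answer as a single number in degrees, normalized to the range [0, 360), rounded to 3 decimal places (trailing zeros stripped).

Executing turtle program step by step:
Start: pos=(-1,-9), heading=45, pen down
FD 10.8: (-1,-9) -> (6.637,-1.363) [heading=45, draw]
FD 10.3: (6.637,-1.363) -> (13.92,5.92) [heading=45, draw]
RT 120: heading 45 -> 285
FD 13.4: (13.92,5.92) -> (17.388,-7.023) [heading=285, draw]
RT 120: heading 285 -> 165
LT 257: heading 165 -> 62
RT 180: heading 62 -> 242
RT 60: heading 242 -> 182
FD 10.9: (17.388,-7.023) -> (6.495,-7.404) [heading=182, draw]
BK 4.5: (6.495,-7.404) -> (10.992,-7.247) [heading=182, draw]
RT 191: heading 182 -> 351
FD 4.1: (10.992,-7.247) -> (15.042,-7.888) [heading=351, draw]
PU: pen up
RT 90: heading 351 -> 261
FD 7.4: (15.042,-7.888) -> (13.884,-15.197) [heading=261, move]
Final: pos=(13.884,-15.197), heading=261, 6 segment(s) drawn

Answer: 261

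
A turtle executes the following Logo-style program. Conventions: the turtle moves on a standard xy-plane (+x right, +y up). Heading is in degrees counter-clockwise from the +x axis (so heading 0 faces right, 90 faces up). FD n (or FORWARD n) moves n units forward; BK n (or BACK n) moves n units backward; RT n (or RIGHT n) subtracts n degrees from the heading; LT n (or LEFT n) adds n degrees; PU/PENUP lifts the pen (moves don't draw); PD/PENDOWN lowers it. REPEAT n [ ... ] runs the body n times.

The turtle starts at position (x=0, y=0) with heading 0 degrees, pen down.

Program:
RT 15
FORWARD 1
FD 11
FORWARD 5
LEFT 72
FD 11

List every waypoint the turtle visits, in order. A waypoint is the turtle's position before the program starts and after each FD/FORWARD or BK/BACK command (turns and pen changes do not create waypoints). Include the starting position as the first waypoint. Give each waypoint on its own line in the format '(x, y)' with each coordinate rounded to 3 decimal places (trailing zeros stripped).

Executing turtle program step by step:
Start: pos=(0,0), heading=0, pen down
RT 15: heading 0 -> 345
FD 1: (0,0) -> (0.966,-0.259) [heading=345, draw]
FD 11: (0.966,-0.259) -> (11.591,-3.106) [heading=345, draw]
FD 5: (11.591,-3.106) -> (16.421,-4.4) [heading=345, draw]
LT 72: heading 345 -> 57
FD 11: (16.421,-4.4) -> (22.412,4.825) [heading=57, draw]
Final: pos=(22.412,4.825), heading=57, 4 segment(s) drawn
Waypoints (5 total):
(0, 0)
(0.966, -0.259)
(11.591, -3.106)
(16.421, -4.4)
(22.412, 4.825)

Answer: (0, 0)
(0.966, -0.259)
(11.591, -3.106)
(16.421, -4.4)
(22.412, 4.825)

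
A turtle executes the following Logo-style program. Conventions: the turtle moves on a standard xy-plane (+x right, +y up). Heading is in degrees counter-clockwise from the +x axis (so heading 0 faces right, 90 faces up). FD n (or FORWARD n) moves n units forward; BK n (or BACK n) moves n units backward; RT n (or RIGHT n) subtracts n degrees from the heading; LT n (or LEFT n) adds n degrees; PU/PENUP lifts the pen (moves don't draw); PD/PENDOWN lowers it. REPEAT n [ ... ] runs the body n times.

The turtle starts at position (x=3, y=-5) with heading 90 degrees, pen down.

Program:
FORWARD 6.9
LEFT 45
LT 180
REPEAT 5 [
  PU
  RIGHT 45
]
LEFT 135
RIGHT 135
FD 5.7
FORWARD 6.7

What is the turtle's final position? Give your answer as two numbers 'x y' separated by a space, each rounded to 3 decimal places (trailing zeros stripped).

Executing turtle program step by step:
Start: pos=(3,-5), heading=90, pen down
FD 6.9: (3,-5) -> (3,1.9) [heading=90, draw]
LT 45: heading 90 -> 135
LT 180: heading 135 -> 315
REPEAT 5 [
  -- iteration 1/5 --
  PU: pen up
  RT 45: heading 315 -> 270
  -- iteration 2/5 --
  PU: pen up
  RT 45: heading 270 -> 225
  -- iteration 3/5 --
  PU: pen up
  RT 45: heading 225 -> 180
  -- iteration 4/5 --
  PU: pen up
  RT 45: heading 180 -> 135
  -- iteration 5/5 --
  PU: pen up
  RT 45: heading 135 -> 90
]
LT 135: heading 90 -> 225
RT 135: heading 225 -> 90
FD 5.7: (3,1.9) -> (3,7.6) [heading=90, move]
FD 6.7: (3,7.6) -> (3,14.3) [heading=90, move]
Final: pos=(3,14.3), heading=90, 1 segment(s) drawn

Answer: 3 14.3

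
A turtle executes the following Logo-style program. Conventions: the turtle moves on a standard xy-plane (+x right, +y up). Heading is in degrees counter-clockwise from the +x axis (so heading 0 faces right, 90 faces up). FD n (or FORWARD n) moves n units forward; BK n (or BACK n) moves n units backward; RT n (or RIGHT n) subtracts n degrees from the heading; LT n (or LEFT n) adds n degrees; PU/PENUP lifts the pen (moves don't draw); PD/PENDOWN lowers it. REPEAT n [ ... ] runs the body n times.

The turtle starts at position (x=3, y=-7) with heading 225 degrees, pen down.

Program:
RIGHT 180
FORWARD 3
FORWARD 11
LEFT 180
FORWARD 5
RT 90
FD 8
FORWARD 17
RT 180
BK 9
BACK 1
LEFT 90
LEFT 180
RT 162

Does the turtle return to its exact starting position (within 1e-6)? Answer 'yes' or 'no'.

Answer: no

Derivation:
Executing turtle program step by step:
Start: pos=(3,-7), heading=225, pen down
RT 180: heading 225 -> 45
FD 3: (3,-7) -> (5.121,-4.879) [heading=45, draw]
FD 11: (5.121,-4.879) -> (12.899,2.899) [heading=45, draw]
LT 180: heading 45 -> 225
FD 5: (12.899,2.899) -> (9.364,-0.636) [heading=225, draw]
RT 90: heading 225 -> 135
FD 8: (9.364,-0.636) -> (3.707,5.021) [heading=135, draw]
FD 17: (3.707,5.021) -> (-8.314,17.042) [heading=135, draw]
RT 180: heading 135 -> 315
BK 9: (-8.314,17.042) -> (-14.678,23.406) [heading=315, draw]
BK 1: (-14.678,23.406) -> (-15.385,24.113) [heading=315, draw]
LT 90: heading 315 -> 45
LT 180: heading 45 -> 225
RT 162: heading 225 -> 63
Final: pos=(-15.385,24.113), heading=63, 7 segment(s) drawn

Start position: (3, -7)
Final position: (-15.385, 24.113)
Distance = 36.139; >= 1e-6 -> NOT closed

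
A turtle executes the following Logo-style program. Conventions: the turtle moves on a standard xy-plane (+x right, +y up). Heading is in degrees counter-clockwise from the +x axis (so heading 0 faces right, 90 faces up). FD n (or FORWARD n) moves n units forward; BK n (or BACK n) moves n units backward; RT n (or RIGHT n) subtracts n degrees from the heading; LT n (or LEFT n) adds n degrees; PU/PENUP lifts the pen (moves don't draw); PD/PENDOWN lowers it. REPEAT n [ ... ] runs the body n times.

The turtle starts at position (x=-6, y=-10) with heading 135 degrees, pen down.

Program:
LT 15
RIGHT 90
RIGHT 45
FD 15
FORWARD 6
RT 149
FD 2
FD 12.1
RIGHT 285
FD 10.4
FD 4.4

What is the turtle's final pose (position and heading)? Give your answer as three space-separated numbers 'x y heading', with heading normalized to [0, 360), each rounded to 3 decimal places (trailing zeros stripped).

Executing turtle program step by step:
Start: pos=(-6,-10), heading=135, pen down
LT 15: heading 135 -> 150
RT 90: heading 150 -> 60
RT 45: heading 60 -> 15
FD 15: (-6,-10) -> (8.489,-6.118) [heading=15, draw]
FD 6: (8.489,-6.118) -> (14.284,-4.565) [heading=15, draw]
RT 149: heading 15 -> 226
FD 2: (14.284,-4.565) -> (12.895,-6.003) [heading=226, draw]
FD 12.1: (12.895,-6.003) -> (4.49,-14.707) [heading=226, draw]
RT 285: heading 226 -> 301
FD 10.4: (4.49,-14.707) -> (9.846,-23.622) [heading=301, draw]
FD 4.4: (9.846,-23.622) -> (12.112,-27.394) [heading=301, draw]
Final: pos=(12.112,-27.394), heading=301, 6 segment(s) drawn

Answer: 12.112 -27.394 301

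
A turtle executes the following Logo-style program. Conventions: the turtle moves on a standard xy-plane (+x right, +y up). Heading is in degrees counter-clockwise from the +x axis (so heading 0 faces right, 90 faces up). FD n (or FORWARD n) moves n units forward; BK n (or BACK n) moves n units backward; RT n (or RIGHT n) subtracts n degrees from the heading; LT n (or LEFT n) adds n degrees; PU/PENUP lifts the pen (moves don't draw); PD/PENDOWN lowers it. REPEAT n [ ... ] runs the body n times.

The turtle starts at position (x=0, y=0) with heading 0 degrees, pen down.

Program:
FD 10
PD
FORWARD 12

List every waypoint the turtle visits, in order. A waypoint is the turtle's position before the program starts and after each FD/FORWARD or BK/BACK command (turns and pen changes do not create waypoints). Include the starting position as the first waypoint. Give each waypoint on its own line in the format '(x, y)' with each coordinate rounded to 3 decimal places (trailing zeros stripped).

Executing turtle program step by step:
Start: pos=(0,0), heading=0, pen down
FD 10: (0,0) -> (10,0) [heading=0, draw]
PD: pen down
FD 12: (10,0) -> (22,0) [heading=0, draw]
Final: pos=(22,0), heading=0, 2 segment(s) drawn
Waypoints (3 total):
(0, 0)
(10, 0)
(22, 0)

Answer: (0, 0)
(10, 0)
(22, 0)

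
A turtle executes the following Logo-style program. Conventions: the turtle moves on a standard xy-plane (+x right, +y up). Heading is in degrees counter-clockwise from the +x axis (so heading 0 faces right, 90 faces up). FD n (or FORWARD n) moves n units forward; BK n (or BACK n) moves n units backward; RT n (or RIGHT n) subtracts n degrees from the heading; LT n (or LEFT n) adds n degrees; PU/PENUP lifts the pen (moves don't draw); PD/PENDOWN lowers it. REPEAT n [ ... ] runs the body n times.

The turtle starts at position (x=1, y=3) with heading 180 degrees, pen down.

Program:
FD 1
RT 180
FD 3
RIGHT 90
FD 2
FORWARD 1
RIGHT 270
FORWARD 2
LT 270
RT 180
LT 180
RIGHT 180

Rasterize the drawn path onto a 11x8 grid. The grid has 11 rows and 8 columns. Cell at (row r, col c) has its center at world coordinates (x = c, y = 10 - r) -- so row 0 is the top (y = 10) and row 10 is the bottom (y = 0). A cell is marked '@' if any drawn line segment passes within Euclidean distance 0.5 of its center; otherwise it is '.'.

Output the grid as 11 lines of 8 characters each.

Segment 0: (1,3) -> (0,3)
Segment 1: (0,3) -> (3,3)
Segment 2: (3,3) -> (3,1)
Segment 3: (3,1) -> (3,0)
Segment 4: (3,0) -> (5,0)

Answer: ........
........
........
........
........
........
........
@@@@....
...@....
...@....
...@@@..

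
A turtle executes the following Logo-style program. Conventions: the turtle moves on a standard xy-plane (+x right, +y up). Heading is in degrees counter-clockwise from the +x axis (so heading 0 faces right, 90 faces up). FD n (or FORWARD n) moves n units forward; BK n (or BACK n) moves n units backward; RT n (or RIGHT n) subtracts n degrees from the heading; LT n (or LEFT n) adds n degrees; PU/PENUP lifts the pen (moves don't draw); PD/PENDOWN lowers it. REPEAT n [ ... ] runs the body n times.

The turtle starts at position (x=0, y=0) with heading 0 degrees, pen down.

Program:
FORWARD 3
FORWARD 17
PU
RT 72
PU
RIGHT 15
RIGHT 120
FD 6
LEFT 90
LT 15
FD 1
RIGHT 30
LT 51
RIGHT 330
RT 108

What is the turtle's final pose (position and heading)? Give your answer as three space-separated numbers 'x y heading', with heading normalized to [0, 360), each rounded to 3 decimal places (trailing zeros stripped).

Executing turtle program step by step:
Start: pos=(0,0), heading=0, pen down
FD 3: (0,0) -> (3,0) [heading=0, draw]
FD 17: (3,0) -> (20,0) [heading=0, draw]
PU: pen up
RT 72: heading 0 -> 288
PU: pen up
RT 15: heading 288 -> 273
RT 120: heading 273 -> 153
FD 6: (20,0) -> (14.654,2.724) [heading=153, move]
LT 90: heading 153 -> 243
LT 15: heading 243 -> 258
FD 1: (14.654,2.724) -> (14.446,1.746) [heading=258, move]
RT 30: heading 258 -> 228
LT 51: heading 228 -> 279
RT 330: heading 279 -> 309
RT 108: heading 309 -> 201
Final: pos=(14.446,1.746), heading=201, 2 segment(s) drawn

Answer: 14.446 1.746 201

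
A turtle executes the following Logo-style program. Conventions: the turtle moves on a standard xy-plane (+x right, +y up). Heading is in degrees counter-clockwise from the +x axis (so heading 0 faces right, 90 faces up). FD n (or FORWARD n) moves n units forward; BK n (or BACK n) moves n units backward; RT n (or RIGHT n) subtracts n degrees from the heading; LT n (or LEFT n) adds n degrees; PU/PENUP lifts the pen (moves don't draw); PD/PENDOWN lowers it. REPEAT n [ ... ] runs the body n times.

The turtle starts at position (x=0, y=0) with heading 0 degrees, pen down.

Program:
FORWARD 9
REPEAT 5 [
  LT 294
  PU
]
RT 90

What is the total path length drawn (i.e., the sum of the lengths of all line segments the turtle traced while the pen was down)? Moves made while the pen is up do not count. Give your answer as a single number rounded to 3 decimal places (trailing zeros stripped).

Answer: 9

Derivation:
Executing turtle program step by step:
Start: pos=(0,0), heading=0, pen down
FD 9: (0,0) -> (9,0) [heading=0, draw]
REPEAT 5 [
  -- iteration 1/5 --
  LT 294: heading 0 -> 294
  PU: pen up
  -- iteration 2/5 --
  LT 294: heading 294 -> 228
  PU: pen up
  -- iteration 3/5 --
  LT 294: heading 228 -> 162
  PU: pen up
  -- iteration 4/5 --
  LT 294: heading 162 -> 96
  PU: pen up
  -- iteration 5/5 --
  LT 294: heading 96 -> 30
  PU: pen up
]
RT 90: heading 30 -> 300
Final: pos=(9,0), heading=300, 1 segment(s) drawn

Segment lengths:
  seg 1: (0,0) -> (9,0), length = 9
Total = 9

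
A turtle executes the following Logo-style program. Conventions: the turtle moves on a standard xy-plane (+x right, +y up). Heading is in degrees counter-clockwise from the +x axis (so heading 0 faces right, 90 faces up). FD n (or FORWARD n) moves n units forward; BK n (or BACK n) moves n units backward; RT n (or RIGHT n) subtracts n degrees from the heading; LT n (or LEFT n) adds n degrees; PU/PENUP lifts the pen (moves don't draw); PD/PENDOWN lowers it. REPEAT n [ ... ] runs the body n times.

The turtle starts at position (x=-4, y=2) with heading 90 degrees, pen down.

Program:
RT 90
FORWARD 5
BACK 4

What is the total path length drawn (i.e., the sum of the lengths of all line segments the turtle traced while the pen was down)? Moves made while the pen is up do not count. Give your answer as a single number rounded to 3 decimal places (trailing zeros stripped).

Answer: 9

Derivation:
Executing turtle program step by step:
Start: pos=(-4,2), heading=90, pen down
RT 90: heading 90 -> 0
FD 5: (-4,2) -> (1,2) [heading=0, draw]
BK 4: (1,2) -> (-3,2) [heading=0, draw]
Final: pos=(-3,2), heading=0, 2 segment(s) drawn

Segment lengths:
  seg 1: (-4,2) -> (1,2), length = 5
  seg 2: (1,2) -> (-3,2), length = 4
Total = 9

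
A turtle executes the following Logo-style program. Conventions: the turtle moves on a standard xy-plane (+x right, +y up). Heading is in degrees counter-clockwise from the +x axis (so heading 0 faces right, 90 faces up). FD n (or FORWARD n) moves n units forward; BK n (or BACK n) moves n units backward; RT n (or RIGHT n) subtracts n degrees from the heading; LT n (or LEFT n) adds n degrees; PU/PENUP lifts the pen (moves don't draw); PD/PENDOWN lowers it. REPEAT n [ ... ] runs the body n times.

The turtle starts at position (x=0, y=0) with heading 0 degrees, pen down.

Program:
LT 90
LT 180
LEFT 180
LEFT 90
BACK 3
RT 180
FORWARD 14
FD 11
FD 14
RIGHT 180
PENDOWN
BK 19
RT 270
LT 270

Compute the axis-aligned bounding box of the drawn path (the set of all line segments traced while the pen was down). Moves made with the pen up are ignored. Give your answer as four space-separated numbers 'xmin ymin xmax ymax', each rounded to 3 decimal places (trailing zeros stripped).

Answer: 0 0 61 0

Derivation:
Executing turtle program step by step:
Start: pos=(0,0), heading=0, pen down
LT 90: heading 0 -> 90
LT 180: heading 90 -> 270
LT 180: heading 270 -> 90
LT 90: heading 90 -> 180
BK 3: (0,0) -> (3,0) [heading=180, draw]
RT 180: heading 180 -> 0
FD 14: (3,0) -> (17,0) [heading=0, draw]
FD 11: (17,0) -> (28,0) [heading=0, draw]
FD 14: (28,0) -> (42,0) [heading=0, draw]
RT 180: heading 0 -> 180
PD: pen down
BK 19: (42,0) -> (61,0) [heading=180, draw]
RT 270: heading 180 -> 270
LT 270: heading 270 -> 180
Final: pos=(61,0), heading=180, 5 segment(s) drawn

Segment endpoints: x in {0, 3, 17, 28, 42, 61}, y in {0, 0, 0, 0, 0, 0}
xmin=0, ymin=0, xmax=61, ymax=0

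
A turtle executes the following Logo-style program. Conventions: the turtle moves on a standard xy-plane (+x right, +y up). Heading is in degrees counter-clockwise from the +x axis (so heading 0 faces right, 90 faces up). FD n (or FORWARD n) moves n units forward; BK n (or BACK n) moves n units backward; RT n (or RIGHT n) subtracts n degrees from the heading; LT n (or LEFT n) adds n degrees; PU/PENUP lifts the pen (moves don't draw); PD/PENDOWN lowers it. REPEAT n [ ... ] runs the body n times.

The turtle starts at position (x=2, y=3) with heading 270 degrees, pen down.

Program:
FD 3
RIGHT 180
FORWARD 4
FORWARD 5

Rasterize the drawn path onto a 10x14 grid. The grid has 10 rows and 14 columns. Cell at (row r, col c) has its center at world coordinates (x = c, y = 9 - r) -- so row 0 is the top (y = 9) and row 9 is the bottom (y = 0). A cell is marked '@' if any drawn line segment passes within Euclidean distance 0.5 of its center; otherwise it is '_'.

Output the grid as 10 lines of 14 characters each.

Answer: __@___________
__@___________
__@___________
__@___________
__@___________
__@___________
__@___________
__@___________
__@___________
__@___________

Derivation:
Segment 0: (2,3) -> (2,0)
Segment 1: (2,0) -> (2,4)
Segment 2: (2,4) -> (2,9)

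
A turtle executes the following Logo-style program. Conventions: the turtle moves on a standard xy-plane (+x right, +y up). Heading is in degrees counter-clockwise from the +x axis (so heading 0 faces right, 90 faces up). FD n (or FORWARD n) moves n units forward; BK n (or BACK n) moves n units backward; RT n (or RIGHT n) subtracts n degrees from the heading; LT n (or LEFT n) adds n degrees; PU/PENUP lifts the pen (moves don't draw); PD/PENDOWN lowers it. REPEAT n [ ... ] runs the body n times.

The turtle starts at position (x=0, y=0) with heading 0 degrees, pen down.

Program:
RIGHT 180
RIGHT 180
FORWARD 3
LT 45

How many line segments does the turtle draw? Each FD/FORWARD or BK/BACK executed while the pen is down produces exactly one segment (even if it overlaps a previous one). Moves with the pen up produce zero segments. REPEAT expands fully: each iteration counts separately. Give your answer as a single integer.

Answer: 1

Derivation:
Executing turtle program step by step:
Start: pos=(0,0), heading=0, pen down
RT 180: heading 0 -> 180
RT 180: heading 180 -> 0
FD 3: (0,0) -> (3,0) [heading=0, draw]
LT 45: heading 0 -> 45
Final: pos=(3,0), heading=45, 1 segment(s) drawn
Segments drawn: 1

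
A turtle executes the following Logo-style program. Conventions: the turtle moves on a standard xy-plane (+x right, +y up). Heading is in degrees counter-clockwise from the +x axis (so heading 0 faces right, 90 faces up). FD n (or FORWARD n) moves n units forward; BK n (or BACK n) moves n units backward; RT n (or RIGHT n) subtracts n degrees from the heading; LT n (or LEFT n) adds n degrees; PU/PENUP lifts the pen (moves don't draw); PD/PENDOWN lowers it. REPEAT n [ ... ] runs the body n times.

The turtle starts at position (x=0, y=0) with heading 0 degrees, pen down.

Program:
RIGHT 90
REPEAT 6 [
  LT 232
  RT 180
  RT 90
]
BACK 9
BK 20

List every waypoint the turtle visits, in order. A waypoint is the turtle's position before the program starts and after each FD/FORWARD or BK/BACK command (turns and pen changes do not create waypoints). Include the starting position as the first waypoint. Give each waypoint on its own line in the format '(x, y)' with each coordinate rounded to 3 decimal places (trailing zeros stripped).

Executing turtle program step by step:
Start: pos=(0,0), heading=0, pen down
RT 90: heading 0 -> 270
REPEAT 6 [
  -- iteration 1/6 --
  LT 232: heading 270 -> 142
  RT 180: heading 142 -> 322
  RT 90: heading 322 -> 232
  -- iteration 2/6 --
  LT 232: heading 232 -> 104
  RT 180: heading 104 -> 284
  RT 90: heading 284 -> 194
  -- iteration 3/6 --
  LT 232: heading 194 -> 66
  RT 180: heading 66 -> 246
  RT 90: heading 246 -> 156
  -- iteration 4/6 --
  LT 232: heading 156 -> 28
  RT 180: heading 28 -> 208
  RT 90: heading 208 -> 118
  -- iteration 5/6 --
  LT 232: heading 118 -> 350
  RT 180: heading 350 -> 170
  RT 90: heading 170 -> 80
  -- iteration 6/6 --
  LT 232: heading 80 -> 312
  RT 180: heading 312 -> 132
  RT 90: heading 132 -> 42
]
BK 9: (0,0) -> (-6.688,-6.022) [heading=42, draw]
BK 20: (-6.688,-6.022) -> (-21.551,-19.405) [heading=42, draw]
Final: pos=(-21.551,-19.405), heading=42, 2 segment(s) drawn
Waypoints (3 total):
(0, 0)
(-6.688, -6.022)
(-21.551, -19.405)

Answer: (0, 0)
(-6.688, -6.022)
(-21.551, -19.405)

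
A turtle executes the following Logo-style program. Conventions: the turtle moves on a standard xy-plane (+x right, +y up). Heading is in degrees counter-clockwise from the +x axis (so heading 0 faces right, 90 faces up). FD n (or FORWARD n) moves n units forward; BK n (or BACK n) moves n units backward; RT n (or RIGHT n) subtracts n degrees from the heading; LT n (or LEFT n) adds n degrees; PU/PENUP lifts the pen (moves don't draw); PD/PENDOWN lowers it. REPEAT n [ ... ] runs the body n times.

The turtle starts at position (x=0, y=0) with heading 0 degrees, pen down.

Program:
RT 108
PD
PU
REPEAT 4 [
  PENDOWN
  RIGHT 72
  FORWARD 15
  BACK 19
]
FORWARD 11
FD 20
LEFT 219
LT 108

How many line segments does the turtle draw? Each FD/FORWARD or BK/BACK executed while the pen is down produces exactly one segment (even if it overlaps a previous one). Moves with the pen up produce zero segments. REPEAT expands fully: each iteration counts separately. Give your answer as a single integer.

Executing turtle program step by step:
Start: pos=(0,0), heading=0, pen down
RT 108: heading 0 -> 252
PD: pen down
PU: pen up
REPEAT 4 [
  -- iteration 1/4 --
  PD: pen down
  RT 72: heading 252 -> 180
  FD 15: (0,0) -> (-15,0) [heading=180, draw]
  BK 19: (-15,0) -> (4,0) [heading=180, draw]
  -- iteration 2/4 --
  PD: pen down
  RT 72: heading 180 -> 108
  FD 15: (4,0) -> (-0.635,14.266) [heading=108, draw]
  BK 19: (-0.635,14.266) -> (5.236,-3.804) [heading=108, draw]
  -- iteration 3/4 --
  PD: pen down
  RT 72: heading 108 -> 36
  FD 15: (5.236,-3.804) -> (17.371,5.013) [heading=36, draw]
  BK 19: (17.371,5.013) -> (2,-6.155) [heading=36, draw]
  -- iteration 4/4 --
  PD: pen down
  RT 72: heading 36 -> 324
  FD 15: (2,-6.155) -> (14.135,-14.972) [heading=324, draw]
  BK 19: (14.135,-14.972) -> (-1.236,-3.804) [heading=324, draw]
]
FD 11: (-1.236,-3.804) -> (7.663,-10.27) [heading=324, draw]
FD 20: (7.663,-10.27) -> (23.843,-22.026) [heading=324, draw]
LT 219: heading 324 -> 183
LT 108: heading 183 -> 291
Final: pos=(23.843,-22.026), heading=291, 10 segment(s) drawn
Segments drawn: 10

Answer: 10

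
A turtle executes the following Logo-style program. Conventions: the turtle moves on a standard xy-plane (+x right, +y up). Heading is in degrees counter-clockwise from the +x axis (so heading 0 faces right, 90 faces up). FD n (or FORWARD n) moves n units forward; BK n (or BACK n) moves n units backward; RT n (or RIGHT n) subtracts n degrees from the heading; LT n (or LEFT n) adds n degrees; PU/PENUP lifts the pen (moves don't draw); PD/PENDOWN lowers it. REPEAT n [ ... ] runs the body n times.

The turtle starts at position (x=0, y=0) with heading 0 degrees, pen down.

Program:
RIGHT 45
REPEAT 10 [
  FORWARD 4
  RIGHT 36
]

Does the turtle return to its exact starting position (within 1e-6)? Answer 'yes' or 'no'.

Executing turtle program step by step:
Start: pos=(0,0), heading=0, pen down
RT 45: heading 0 -> 315
REPEAT 10 [
  -- iteration 1/10 --
  FD 4: (0,0) -> (2.828,-2.828) [heading=315, draw]
  RT 36: heading 315 -> 279
  -- iteration 2/10 --
  FD 4: (2.828,-2.828) -> (3.454,-6.779) [heading=279, draw]
  RT 36: heading 279 -> 243
  -- iteration 3/10 --
  FD 4: (3.454,-6.779) -> (1.638,-10.343) [heading=243, draw]
  RT 36: heading 243 -> 207
  -- iteration 4/10 --
  FD 4: (1.638,-10.343) -> (-1.926,-12.159) [heading=207, draw]
  RT 36: heading 207 -> 171
  -- iteration 5/10 --
  FD 4: (-1.926,-12.159) -> (-5.877,-11.533) [heading=171, draw]
  RT 36: heading 171 -> 135
  -- iteration 6/10 --
  FD 4: (-5.877,-11.533) -> (-8.705,-8.705) [heading=135, draw]
  RT 36: heading 135 -> 99
  -- iteration 7/10 --
  FD 4: (-8.705,-8.705) -> (-9.331,-4.754) [heading=99, draw]
  RT 36: heading 99 -> 63
  -- iteration 8/10 --
  FD 4: (-9.331,-4.754) -> (-7.515,-1.19) [heading=63, draw]
  RT 36: heading 63 -> 27
  -- iteration 9/10 --
  FD 4: (-7.515,-1.19) -> (-3.951,0.626) [heading=27, draw]
  RT 36: heading 27 -> 351
  -- iteration 10/10 --
  FD 4: (-3.951,0.626) -> (0,0) [heading=351, draw]
  RT 36: heading 351 -> 315
]
Final: pos=(0,0), heading=315, 10 segment(s) drawn

Start position: (0, 0)
Final position: (0, 0)
Distance = 0; < 1e-6 -> CLOSED

Answer: yes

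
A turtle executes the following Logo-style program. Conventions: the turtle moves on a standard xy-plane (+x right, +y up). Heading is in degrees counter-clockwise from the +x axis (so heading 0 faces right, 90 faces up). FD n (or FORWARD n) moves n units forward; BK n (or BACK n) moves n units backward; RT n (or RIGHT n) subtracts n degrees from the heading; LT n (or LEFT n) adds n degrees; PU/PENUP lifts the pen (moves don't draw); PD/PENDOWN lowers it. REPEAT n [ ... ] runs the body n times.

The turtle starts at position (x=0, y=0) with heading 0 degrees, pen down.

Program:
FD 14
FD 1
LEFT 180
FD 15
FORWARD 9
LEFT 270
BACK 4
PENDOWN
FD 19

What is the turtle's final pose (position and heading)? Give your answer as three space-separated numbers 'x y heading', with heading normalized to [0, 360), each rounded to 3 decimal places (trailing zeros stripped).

Answer: -9 15 90

Derivation:
Executing turtle program step by step:
Start: pos=(0,0), heading=0, pen down
FD 14: (0,0) -> (14,0) [heading=0, draw]
FD 1: (14,0) -> (15,0) [heading=0, draw]
LT 180: heading 0 -> 180
FD 15: (15,0) -> (0,0) [heading=180, draw]
FD 9: (0,0) -> (-9,0) [heading=180, draw]
LT 270: heading 180 -> 90
BK 4: (-9,0) -> (-9,-4) [heading=90, draw]
PD: pen down
FD 19: (-9,-4) -> (-9,15) [heading=90, draw]
Final: pos=(-9,15), heading=90, 6 segment(s) drawn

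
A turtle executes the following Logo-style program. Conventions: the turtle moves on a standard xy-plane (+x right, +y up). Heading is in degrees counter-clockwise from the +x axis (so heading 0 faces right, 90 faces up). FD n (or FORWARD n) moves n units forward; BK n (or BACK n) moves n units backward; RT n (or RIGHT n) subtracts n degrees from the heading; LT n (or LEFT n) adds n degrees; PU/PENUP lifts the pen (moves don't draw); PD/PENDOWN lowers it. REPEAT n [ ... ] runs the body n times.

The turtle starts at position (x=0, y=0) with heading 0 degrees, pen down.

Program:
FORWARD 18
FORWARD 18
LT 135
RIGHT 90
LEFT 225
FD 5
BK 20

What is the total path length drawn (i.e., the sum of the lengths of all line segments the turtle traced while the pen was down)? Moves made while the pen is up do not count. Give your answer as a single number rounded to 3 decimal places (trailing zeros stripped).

Answer: 61

Derivation:
Executing turtle program step by step:
Start: pos=(0,0), heading=0, pen down
FD 18: (0,0) -> (18,0) [heading=0, draw]
FD 18: (18,0) -> (36,0) [heading=0, draw]
LT 135: heading 0 -> 135
RT 90: heading 135 -> 45
LT 225: heading 45 -> 270
FD 5: (36,0) -> (36,-5) [heading=270, draw]
BK 20: (36,-5) -> (36,15) [heading=270, draw]
Final: pos=(36,15), heading=270, 4 segment(s) drawn

Segment lengths:
  seg 1: (0,0) -> (18,0), length = 18
  seg 2: (18,0) -> (36,0), length = 18
  seg 3: (36,0) -> (36,-5), length = 5
  seg 4: (36,-5) -> (36,15), length = 20
Total = 61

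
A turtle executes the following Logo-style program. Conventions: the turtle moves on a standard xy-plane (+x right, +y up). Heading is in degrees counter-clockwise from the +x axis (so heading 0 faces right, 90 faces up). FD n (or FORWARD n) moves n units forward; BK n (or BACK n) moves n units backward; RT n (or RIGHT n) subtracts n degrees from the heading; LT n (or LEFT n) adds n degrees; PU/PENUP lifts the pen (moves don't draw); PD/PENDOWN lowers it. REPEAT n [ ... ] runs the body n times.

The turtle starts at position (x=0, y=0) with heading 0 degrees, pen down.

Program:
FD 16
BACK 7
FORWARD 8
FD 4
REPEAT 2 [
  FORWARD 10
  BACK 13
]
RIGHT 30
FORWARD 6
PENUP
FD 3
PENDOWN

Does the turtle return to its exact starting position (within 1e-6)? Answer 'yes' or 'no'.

Answer: no

Derivation:
Executing turtle program step by step:
Start: pos=(0,0), heading=0, pen down
FD 16: (0,0) -> (16,0) [heading=0, draw]
BK 7: (16,0) -> (9,0) [heading=0, draw]
FD 8: (9,0) -> (17,0) [heading=0, draw]
FD 4: (17,0) -> (21,0) [heading=0, draw]
REPEAT 2 [
  -- iteration 1/2 --
  FD 10: (21,0) -> (31,0) [heading=0, draw]
  BK 13: (31,0) -> (18,0) [heading=0, draw]
  -- iteration 2/2 --
  FD 10: (18,0) -> (28,0) [heading=0, draw]
  BK 13: (28,0) -> (15,0) [heading=0, draw]
]
RT 30: heading 0 -> 330
FD 6: (15,0) -> (20.196,-3) [heading=330, draw]
PU: pen up
FD 3: (20.196,-3) -> (22.794,-4.5) [heading=330, move]
PD: pen down
Final: pos=(22.794,-4.5), heading=330, 9 segment(s) drawn

Start position: (0, 0)
Final position: (22.794, -4.5)
Distance = 23.234; >= 1e-6 -> NOT closed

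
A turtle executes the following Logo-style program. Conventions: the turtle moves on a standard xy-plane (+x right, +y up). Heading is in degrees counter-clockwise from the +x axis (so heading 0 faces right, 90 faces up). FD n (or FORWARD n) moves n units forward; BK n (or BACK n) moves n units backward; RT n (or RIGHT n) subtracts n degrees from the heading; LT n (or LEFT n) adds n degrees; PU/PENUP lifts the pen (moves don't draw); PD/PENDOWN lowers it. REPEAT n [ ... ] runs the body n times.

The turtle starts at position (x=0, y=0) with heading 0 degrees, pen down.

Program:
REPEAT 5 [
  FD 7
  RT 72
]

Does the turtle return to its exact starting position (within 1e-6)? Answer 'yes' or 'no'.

Executing turtle program step by step:
Start: pos=(0,0), heading=0, pen down
REPEAT 5 [
  -- iteration 1/5 --
  FD 7: (0,0) -> (7,0) [heading=0, draw]
  RT 72: heading 0 -> 288
  -- iteration 2/5 --
  FD 7: (7,0) -> (9.163,-6.657) [heading=288, draw]
  RT 72: heading 288 -> 216
  -- iteration 3/5 --
  FD 7: (9.163,-6.657) -> (3.5,-10.772) [heading=216, draw]
  RT 72: heading 216 -> 144
  -- iteration 4/5 --
  FD 7: (3.5,-10.772) -> (-2.163,-6.657) [heading=144, draw]
  RT 72: heading 144 -> 72
  -- iteration 5/5 --
  FD 7: (-2.163,-6.657) -> (0,0) [heading=72, draw]
  RT 72: heading 72 -> 0
]
Final: pos=(0,0), heading=0, 5 segment(s) drawn

Start position: (0, 0)
Final position: (0, 0)
Distance = 0; < 1e-6 -> CLOSED

Answer: yes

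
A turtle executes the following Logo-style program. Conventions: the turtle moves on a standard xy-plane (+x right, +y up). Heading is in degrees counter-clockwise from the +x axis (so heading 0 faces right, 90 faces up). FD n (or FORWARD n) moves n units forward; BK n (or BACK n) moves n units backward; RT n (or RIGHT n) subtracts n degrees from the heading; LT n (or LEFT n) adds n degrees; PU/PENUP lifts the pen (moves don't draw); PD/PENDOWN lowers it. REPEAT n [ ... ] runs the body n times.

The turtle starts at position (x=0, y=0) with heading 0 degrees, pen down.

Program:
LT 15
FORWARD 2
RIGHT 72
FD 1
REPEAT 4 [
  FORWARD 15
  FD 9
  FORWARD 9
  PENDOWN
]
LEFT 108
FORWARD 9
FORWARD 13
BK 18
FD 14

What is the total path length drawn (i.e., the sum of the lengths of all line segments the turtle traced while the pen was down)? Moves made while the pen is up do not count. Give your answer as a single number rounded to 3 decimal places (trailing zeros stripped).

Executing turtle program step by step:
Start: pos=(0,0), heading=0, pen down
LT 15: heading 0 -> 15
FD 2: (0,0) -> (1.932,0.518) [heading=15, draw]
RT 72: heading 15 -> 303
FD 1: (1.932,0.518) -> (2.476,-0.321) [heading=303, draw]
REPEAT 4 [
  -- iteration 1/4 --
  FD 15: (2.476,-0.321) -> (10.646,-12.901) [heading=303, draw]
  FD 9: (10.646,-12.901) -> (15.548,-20.449) [heading=303, draw]
  FD 9: (15.548,-20.449) -> (20.45,-27.997) [heading=303, draw]
  PD: pen down
  -- iteration 2/4 --
  FD 15: (20.45,-27.997) -> (28.619,-40.577) [heading=303, draw]
  FD 9: (28.619,-40.577) -> (33.521,-48.125) [heading=303, draw]
  FD 9: (33.521,-48.125) -> (38.423,-55.673) [heading=303, draw]
  PD: pen down
  -- iteration 3/4 --
  FD 15: (38.423,-55.673) -> (46.592,-68.253) [heading=303, draw]
  FD 9: (46.592,-68.253) -> (51.494,-75.801) [heading=303, draw]
  FD 9: (51.494,-75.801) -> (56.396,-83.349) [heading=303, draw]
  PD: pen down
  -- iteration 4/4 --
  FD 15: (56.396,-83.349) -> (64.565,-95.929) [heading=303, draw]
  FD 9: (64.565,-95.929) -> (69.467,-103.478) [heading=303, draw]
  FD 9: (69.467,-103.478) -> (74.369,-111.026) [heading=303, draw]
  PD: pen down
]
LT 108: heading 303 -> 51
FD 9: (74.369,-111.026) -> (80.033,-104.031) [heading=51, draw]
FD 13: (80.033,-104.031) -> (88.214,-93.928) [heading=51, draw]
BK 18: (88.214,-93.928) -> (76.886,-107.917) [heading=51, draw]
FD 14: (76.886,-107.917) -> (85.697,-97.037) [heading=51, draw]
Final: pos=(85.697,-97.037), heading=51, 18 segment(s) drawn

Segment lengths:
  seg 1: (0,0) -> (1.932,0.518), length = 2
  seg 2: (1.932,0.518) -> (2.476,-0.321), length = 1
  seg 3: (2.476,-0.321) -> (10.646,-12.901), length = 15
  seg 4: (10.646,-12.901) -> (15.548,-20.449), length = 9
  seg 5: (15.548,-20.449) -> (20.45,-27.997), length = 9
  seg 6: (20.45,-27.997) -> (28.619,-40.577), length = 15
  seg 7: (28.619,-40.577) -> (33.521,-48.125), length = 9
  seg 8: (33.521,-48.125) -> (38.423,-55.673), length = 9
  seg 9: (38.423,-55.673) -> (46.592,-68.253), length = 15
  seg 10: (46.592,-68.253) -> (51.494,-75.801), length = 9
  seg 11: (51.494,-75.801) -> (56.396,-83.349), length = 9
  seg 12: (56.396,-83.349) -> (64.565,-95.929), length = 15
  seg 13: (64.565,-95.929) -> (69.467,-103.478), length = 9
  seg 14: (69.467,-103.478) -> (74.369,-111.026), length = 9
  seg 15: (74.369,-111.026) -> (80.033,-104.031), length = 9
  seg 16: (80.033,-104.031) -> (88.214,-93.928), length = 13
  seg 17: (88.214,-93.928) -> (76.886,-107.917), length = 18
  seg 18: (76.886,-107.917) -> (85.697,-97.037), length = 14
Total = 189

Answer: 189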